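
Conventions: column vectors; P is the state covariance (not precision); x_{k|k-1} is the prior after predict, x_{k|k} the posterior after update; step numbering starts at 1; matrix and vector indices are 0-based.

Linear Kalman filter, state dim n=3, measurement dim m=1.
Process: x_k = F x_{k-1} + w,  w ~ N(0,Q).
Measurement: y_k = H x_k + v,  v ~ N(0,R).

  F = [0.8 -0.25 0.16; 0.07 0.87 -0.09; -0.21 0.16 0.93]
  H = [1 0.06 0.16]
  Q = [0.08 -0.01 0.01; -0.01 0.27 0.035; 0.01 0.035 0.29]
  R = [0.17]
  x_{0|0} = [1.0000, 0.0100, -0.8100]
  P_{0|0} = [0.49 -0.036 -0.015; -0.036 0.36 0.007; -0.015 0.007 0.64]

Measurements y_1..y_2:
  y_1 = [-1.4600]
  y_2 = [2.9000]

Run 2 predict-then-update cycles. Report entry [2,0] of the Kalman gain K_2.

step 1: x^-=[0.6679, 0.1516, -0.9617]  P^-=[0.4425 -0.0925 -0.0101; -0.0925 0.5448 0.0348; -0.0101 0.0348 0.8847]  S=[0.6234]  K=[0.6983; -0.0869; 0.2142]  nu=[-1.9831]  x^+=[-0.7168, 0.3240, -1.3865]  P^+=[0.1385 -0.0546 -0.1033; -0.0546 0.5401 0.0464; -0.1033 0.0464 0.8561]
step 2: x^-=[-0.8763, 0.3565, -1.0871]  P^-=[0.2160 -0.1553 -0.0004; -0.1553 0.6738 0.0741; -0.0004 0.0741 1.1082]  S=[0.3995]  K=[0.5172; -0.2579; 0.4541]  nu=[3.9289]  x^+=[1.1559, -0.6568, 0.6970]  P^+=[0.1091 -0.1020 -0.0942; -0.1020 0.6472 0.1208; -0.0942 0.1208 1.0259]

K[2,0] = 0.4541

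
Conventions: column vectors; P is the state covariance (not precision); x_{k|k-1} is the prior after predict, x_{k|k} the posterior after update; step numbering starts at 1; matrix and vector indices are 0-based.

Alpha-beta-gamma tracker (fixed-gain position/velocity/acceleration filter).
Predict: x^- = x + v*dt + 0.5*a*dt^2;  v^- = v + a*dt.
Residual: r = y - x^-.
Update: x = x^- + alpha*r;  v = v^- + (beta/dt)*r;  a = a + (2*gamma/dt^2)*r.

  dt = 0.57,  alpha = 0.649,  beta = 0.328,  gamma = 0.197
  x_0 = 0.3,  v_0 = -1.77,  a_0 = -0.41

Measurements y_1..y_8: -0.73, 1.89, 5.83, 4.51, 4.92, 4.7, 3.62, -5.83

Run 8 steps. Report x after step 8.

x_post = -4.1141

step 1: x_pred=-0.7755  r=0.0455  x^+=-0.7460  v^+=-1.9775  a^+=-0.3548
step 2: x_pred=-1.9308  r=3.8208  x^+=0.5489  v^+=0.0189  a^+=4.2786
step 3: x_pred=1.2547  r=4.5753  x^+=4.2241  v^+=5.0905  a^+=9.8269
step 4: x_pred=8.7220  r=-4.2120  x^+=5.9884  v^+=8.2681  a^+=4.7191
step 5: x_pred=11.4678  r=-6.5478  x^+=7.2183  v^+=7.1901  a^+=-3.2213
step 6: x_pred=10.7933  r=-6.0933  x^+=6.8388  v^+=1.8476  a^+=-10.6106
step 7: x_pred=6.1682  r=-2.5482  x^+=4.5144  v^+=-5.6668  a^+=-13.7007
step 8: x_pred=-0.9413  r=-4.8887  x^+=-4.1141  v^+=-16.2893  a^+=-19.6291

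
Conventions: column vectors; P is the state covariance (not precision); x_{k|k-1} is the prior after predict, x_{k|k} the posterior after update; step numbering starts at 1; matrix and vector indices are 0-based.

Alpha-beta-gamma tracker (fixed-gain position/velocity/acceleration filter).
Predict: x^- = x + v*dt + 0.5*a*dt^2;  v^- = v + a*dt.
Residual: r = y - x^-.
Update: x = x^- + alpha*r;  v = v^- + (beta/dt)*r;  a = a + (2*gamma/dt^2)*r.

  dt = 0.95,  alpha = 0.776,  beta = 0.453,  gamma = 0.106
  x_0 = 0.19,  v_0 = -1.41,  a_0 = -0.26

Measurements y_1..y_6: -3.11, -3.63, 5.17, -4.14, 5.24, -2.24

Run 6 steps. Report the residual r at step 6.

resid = -9.8836

step 1: x_pred=-1.2668  r=-1.8432  x^+=-2.6971  v^+=-2.5359  a^+=-0.6930
step 2: x_pred=-5.4189  r=1.7889  x^+=-4.0307  v^+=-2.3412  a^+=-0.2727
step 3: x_pred=-6.3779  r=11.5479  x^+=2.5833  v^+=2.9062  a^+=2.4399
step 4: x_pred=6.4452  r=-10.5852  x^+=-1.7689  v^+=0.1767  a^+=-0.0466
step 5: x_pred=-1.6221  r=6.8621  x^+=3.7029  v^+=3.4045  a^+=1.5653
step 6: x_pred=7.6436  r=-9.8836  x^+=-0.0261  v^+=0.1787  a^+=-0.7564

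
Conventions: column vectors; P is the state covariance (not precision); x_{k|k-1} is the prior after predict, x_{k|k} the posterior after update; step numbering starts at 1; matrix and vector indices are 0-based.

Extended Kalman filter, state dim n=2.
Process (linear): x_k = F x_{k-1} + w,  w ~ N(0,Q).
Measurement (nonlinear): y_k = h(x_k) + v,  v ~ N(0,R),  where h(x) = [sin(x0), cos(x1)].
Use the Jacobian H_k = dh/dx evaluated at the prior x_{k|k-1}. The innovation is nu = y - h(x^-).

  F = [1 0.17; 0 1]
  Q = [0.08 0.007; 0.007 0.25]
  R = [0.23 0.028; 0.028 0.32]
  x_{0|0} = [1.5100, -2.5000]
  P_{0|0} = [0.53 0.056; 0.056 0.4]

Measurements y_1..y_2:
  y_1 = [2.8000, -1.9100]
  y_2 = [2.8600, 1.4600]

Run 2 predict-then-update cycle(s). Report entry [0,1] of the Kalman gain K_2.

step 1: x^-=[1.0850, -2.5000]  P^-=[0.6406 0.1310; 0.1310 0.6500]  H_jac=[0.4669 0.0000; 0.0000 0.5985]  S=[0.3697 0.0646; 0.0646 0.5528]  K=[0.8007 0.0482; 0.0434 0.6986]  nu=[1.9157, -1.1089]  x^+=[2.5654, -3.1916]  P^+=[0.3973 0.0633; 0.0633 0.3756]
step 2: x^-=[2.0229, -3.1916]  P^-=[0.5097 0.1341; 0.1341 0.6256]  H_jac=[-0.4368 0.0000; 0.0000 -0.0500]  S=[0.3273 0.0309; 0.0309 0.3216]  K=[-0.6846 0.0450; -0.1714 -0.0808]  nu=[1.9605, 2.4588]  x^+=[0.7914, -3.7261]  P^+=[0.3576 0.0954; 0.0954 0.6130]

K[0,1] = 0.0450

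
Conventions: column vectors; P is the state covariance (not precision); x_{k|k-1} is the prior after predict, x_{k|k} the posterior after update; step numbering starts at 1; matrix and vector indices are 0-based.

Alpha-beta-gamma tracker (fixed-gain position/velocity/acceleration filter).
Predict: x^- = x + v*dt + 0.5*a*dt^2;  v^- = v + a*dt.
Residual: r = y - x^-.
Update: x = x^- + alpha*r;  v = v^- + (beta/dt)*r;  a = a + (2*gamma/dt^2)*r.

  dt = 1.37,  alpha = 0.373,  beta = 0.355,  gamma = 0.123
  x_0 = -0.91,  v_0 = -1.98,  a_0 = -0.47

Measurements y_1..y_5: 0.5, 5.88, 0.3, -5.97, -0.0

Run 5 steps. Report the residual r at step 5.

resid = -2.7811

step 1: x_pred=-4.0637  r=4.5637  x^+=-2.3614  v^+=-1.4413  a^+=0.1281
step 2: x_pred=-4.2158  r=10.0958  x^+=-0.4501  v^+=1.3503  a^+=1.4514
step 3: x_pred=2.7619  r=-2.4619  x^+=1.8436  v^+=2.7007  a^+=1.1287
step 4: x_pred=6.6028  r=-12.5728  x^+=1.9132  v^+=0.9891  a^+=-0.5192
step 5: x_pred=2.7811  r=-2.7811  x^+=1.7437  v^+=-0.4428  a^+=-0.8837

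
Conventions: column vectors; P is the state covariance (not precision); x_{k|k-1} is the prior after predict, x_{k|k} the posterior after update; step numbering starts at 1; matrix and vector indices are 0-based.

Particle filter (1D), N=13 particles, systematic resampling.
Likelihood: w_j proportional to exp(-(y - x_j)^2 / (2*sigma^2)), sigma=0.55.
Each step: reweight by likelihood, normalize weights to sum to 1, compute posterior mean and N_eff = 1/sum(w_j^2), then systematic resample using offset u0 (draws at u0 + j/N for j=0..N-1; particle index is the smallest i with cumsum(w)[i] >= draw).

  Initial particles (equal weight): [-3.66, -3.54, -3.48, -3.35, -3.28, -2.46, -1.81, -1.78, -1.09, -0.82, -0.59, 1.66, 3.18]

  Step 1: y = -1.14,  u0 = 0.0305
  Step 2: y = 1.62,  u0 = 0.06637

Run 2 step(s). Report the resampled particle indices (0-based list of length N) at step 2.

step 1: w=[0.0000, 0.0000, 0.0000, 0.0001, 0.0001, 0.0161, 0.1365, 0.1457, 0.2855, 0.2420, 0.1739, 0.0000, 0.0000]  mean=-1.1592  Neff=4.7518  idx=[6, 6, 7, 7, 8, 8, 8, 8, 9, 9, 9, 10, 10]
step 2: w=[0.0000, 0.0000, 0.0000, 0.0000, 0.0066, 0.0066, 0.0066, 0.0066, 0.0661, 0.0661, 0.0661, 0.3875, 0.3875]  mean=-0.6490  Neff=3.1889  idx=[8, 9, 10, 11, 11, 11, 11, 11, 12, 12, 12, 12, 12]

resampled_idx = [8, 9, 10, 11, 11, 11, 11, 11, 12, 12, 12, 12, 12]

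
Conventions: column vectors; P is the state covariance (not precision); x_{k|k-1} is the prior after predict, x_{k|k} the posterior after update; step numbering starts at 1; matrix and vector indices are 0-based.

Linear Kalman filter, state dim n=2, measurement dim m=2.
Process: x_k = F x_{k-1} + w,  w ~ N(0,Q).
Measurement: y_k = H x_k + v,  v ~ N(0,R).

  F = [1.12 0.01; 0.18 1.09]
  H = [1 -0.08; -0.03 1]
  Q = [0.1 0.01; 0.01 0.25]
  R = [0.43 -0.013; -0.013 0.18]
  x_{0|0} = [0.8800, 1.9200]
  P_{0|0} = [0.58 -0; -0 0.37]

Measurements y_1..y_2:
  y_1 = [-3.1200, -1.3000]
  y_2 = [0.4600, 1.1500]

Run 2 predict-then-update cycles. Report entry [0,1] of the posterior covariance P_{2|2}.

P_post[0,1] = 0.0180

step 1: x^-=[1.0048, 2.2512]  P^-=[0.8276 0.1310; 0.1310 0.7084]  S=[1.2412 0.0368; 0.0368 0.8813]  K=[0.6556 0.0931; 0.0362 0.7979]  nu=[-3.9447, -3.5211]  x^+=[-1.9090, -0.7009]  P^+=[0.2820 0.0167; 0.0167 0.1436]
step 2: x^-=[-2.1451, -1.1076]  P^-=[0.4542 0.0888; 0.0888 0.4364]  S=[0.8727 0.0275; 0.0275 0.6114]  K=[0.5091 0.1001; 0.0395 0.7075]  nu=[2.5165, 2.1933]  x^+=[-0.6444, 0.5435]  P^+=[0.2190 0.0180; 0.0180 0.1274]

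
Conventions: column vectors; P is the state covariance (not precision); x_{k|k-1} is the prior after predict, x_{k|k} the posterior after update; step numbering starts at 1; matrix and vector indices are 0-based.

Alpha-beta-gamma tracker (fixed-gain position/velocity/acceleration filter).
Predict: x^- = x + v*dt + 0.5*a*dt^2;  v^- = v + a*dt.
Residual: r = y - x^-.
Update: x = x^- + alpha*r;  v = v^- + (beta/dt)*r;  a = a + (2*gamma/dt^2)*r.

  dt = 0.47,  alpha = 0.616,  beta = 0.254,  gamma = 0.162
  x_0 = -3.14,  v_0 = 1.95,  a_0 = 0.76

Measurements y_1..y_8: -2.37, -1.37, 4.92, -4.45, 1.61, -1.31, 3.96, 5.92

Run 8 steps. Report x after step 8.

x_post = 3.5261

step 1: x_pred=-2.1396  r=-0.2304  x^+=-2.2815  v^+=2.1827  a^+=0.4220
step 2: x_pred=-1.2090  r=-0.1610  x^+=-1.3082  v^+=2.2940  a^+=0.1859
step 3: x_pred=-0.2095  r=5.1295  x^+=2.9503  v^+=5.1535  a^+=7.7095
step 4: x_pred=6.2239  r=-10.6739  x^+=-0.3512  v^+=3.0085  a^+=-7.9463
step 5: x_pred=0.1851  r=1.4249  x^+=1.0628  v^+=0.0438  a^+=-5.8564
step 6: x_pred=0.4366  r=-1.7466  x^+=-0.6393  v^+=-3.6526  a^+=-8.4181
step 7: x_pred=-3.2858  r=7.2458  x^+=1.1776  v^+=-3.6933  a^+=2.2095
step 8: x_pred=-0.3142  r=6.2342  x^+=3.5261  v^+=0.7143  a^+=11.3534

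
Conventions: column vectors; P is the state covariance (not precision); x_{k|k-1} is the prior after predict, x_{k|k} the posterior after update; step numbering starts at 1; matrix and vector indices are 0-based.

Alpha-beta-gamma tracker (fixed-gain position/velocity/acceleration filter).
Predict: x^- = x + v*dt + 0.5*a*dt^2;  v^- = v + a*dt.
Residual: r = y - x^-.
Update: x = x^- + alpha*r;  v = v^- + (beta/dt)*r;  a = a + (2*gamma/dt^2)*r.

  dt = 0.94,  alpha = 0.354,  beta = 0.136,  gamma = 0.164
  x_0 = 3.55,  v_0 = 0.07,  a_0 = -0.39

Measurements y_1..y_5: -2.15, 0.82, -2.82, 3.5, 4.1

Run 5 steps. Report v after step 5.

v_post = 0.0934

step 1: x_pred=3.4435  r=-5.5935  x^+=1.4634  v^+=-1.1059  a^+=-2.4664
step 2: x_pred=-0.6658  r=1.4858  x^+=-0.1398  v^+=-3.2093  a^+=-1.9148
step 3: x_pred=-4.0025  r=1.1825  x^+=-3.5839  v^+=-4.8381  a^+=-1.4759
step 4: x_pred=-8.7838  r=12.2838  x^+=-4.4353  v^+=-4.4482  a^+=3.0840
step 5: x_pred=-7.2542  r=11.3542  x^+=-3.2348  v^+=0.0934  a^+=7.2987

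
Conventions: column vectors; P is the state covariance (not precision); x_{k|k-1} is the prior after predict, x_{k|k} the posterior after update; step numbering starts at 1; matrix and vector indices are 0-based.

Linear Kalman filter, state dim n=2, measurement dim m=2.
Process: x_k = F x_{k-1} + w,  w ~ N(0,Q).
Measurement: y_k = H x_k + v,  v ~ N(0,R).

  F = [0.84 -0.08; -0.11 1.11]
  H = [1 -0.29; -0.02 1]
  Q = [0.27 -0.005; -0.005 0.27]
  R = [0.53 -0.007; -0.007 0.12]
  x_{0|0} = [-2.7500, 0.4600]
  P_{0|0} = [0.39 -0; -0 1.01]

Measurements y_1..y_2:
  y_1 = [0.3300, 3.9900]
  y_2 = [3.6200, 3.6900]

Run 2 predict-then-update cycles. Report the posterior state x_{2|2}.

x_post = [1.7583, 3.6526]

step 1: x^-=[-2.3468, 0.8131]  P^-=[0.5516 -0.1307; -0.1307 1.5191]  S=[1.2852 -0.5901; -0.5901 1.6446]  K=[0.5018 0.0938; -0.0235 0.9169]  nu=[2.9126, 3.1300]  x^+=[-0.5915, 3.6142]  P^+=[0.2691 0.0131; 0.0131 0.1105]
step 2: x^-=[-0.7860, 4.0769]  P^-=[0.4588 -0.0273; -0.0273 0.4061]  S=[1.0388 -0.1614; -0.1614 0.5274]  K=[0.4605 0.0717; -0.0208 0.7647]  nu=[5.5883, -0.4026]  x^+=[1.7583, 3.6526]  P^+=[0.2465 0.0103; 0.0103 0.0921]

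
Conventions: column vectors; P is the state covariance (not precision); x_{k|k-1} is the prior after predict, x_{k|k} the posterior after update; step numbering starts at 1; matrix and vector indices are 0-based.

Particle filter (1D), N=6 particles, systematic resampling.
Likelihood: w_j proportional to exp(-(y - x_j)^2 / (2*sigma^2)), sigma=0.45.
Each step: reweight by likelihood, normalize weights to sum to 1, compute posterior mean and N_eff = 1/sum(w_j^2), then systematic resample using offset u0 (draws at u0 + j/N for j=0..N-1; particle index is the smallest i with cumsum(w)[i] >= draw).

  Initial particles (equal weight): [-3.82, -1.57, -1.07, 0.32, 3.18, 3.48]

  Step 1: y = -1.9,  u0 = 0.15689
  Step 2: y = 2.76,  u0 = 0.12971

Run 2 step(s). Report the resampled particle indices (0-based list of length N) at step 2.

step 1: w=[0.0001, 0.8071, 0.1927, 0.0000, 0.0000, 0.0000]  mean=-1.4739  Neff=1.4522  idx=[1, 1, 1, 1, 2, 2]
step 2: w=[0.0000, 0.0000, 0.0000, 0.0000, 0.5000, 0.5000]  mean=-1.0700  Neff=2.0003  idx=[4, 4, 4, 5, 5, 5]

resampled_idx = [4, 4, 4, 5, 5, 5]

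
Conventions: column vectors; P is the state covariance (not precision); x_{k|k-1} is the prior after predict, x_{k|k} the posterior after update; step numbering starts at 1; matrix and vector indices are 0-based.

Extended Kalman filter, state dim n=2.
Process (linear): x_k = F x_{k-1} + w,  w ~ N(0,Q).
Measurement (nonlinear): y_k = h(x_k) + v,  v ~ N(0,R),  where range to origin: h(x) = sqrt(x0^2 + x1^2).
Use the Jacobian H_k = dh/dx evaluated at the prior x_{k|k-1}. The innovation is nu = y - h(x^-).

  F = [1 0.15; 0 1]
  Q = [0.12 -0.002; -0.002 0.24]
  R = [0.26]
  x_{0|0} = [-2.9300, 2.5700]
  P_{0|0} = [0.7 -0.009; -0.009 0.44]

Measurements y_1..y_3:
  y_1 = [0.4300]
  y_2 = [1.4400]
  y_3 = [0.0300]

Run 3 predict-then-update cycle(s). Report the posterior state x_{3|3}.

step 1: x^-=[-2.5445, 2.5700]  P^-=[0.8272 0.0550; 0.0550 0.6800]  H_jac=[-0.7036 0.7106]  S=[0.9579]  K=[-0.5668; 0.4641]  nu=[-3.1865]  x^+=[-0.7384, 1.0912]  P^+=[0.5195 0.3070; 0.3070 0.4737]
step 2: x^-=[-0.5747, 1.0912]  P^-=[0.7422 0.3760; 0.3760 0.7137]  H_jac=[-0.4660 0.8848]  S=[0.6698]  K=[-0.0197; 0.6811]  nu=[0.2067]  x^+=[-0.5788, 1.2320]  P^+=[0.7420 0.3850; 0.3850 0.4029]
step 3: x^-=[-0.3940, 1.2320]  P^-=[0.9865 0.4434; 0.4434 0.6429]  H_jac=[-0.3046 0.9525]  S=[0.6775]  K=[0.1799; 0.7045]  nu=[-1.2635]  x^+=[-0.6213, 0.3419]  P^+=[0.9646 0.3576; 0.3576 0.3067]

x_post = [-0.6213, 0.3419]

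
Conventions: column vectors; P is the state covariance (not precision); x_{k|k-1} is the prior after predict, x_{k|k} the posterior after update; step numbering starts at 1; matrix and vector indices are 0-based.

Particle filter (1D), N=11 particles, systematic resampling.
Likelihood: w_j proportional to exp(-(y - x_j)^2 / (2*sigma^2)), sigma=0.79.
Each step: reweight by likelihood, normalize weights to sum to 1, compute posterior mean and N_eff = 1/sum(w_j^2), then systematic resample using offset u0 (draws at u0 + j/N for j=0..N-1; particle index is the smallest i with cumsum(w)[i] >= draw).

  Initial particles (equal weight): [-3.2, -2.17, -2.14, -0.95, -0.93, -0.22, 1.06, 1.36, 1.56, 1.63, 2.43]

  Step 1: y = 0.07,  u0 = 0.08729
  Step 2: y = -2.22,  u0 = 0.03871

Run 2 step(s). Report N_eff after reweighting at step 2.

step 1: w=[0.0001, 0.0062, 0.0069, 0.1499, 0.1548, 0.3225, 0.1573, 0.0909, 0.0583, 0.0491, 0.0040]  mean=0.0853  Neff=5.2803  idx=[3, 4, 4, 5, 5, 5, 5, 6, 7, 8, 10]
step 2: w=[0.2848, 0.2733, 0.2733, 0.0421, 0.0421, 0.0421, 0.0421, 0.0002, 0.0000, 0.0000, 0.0000]  mean=-0.8157  Neff=4.2083  idx=[0, 0, 0, 1, 1, 1, 2, 2, 2, 3, 5]

N_eff = 4.2083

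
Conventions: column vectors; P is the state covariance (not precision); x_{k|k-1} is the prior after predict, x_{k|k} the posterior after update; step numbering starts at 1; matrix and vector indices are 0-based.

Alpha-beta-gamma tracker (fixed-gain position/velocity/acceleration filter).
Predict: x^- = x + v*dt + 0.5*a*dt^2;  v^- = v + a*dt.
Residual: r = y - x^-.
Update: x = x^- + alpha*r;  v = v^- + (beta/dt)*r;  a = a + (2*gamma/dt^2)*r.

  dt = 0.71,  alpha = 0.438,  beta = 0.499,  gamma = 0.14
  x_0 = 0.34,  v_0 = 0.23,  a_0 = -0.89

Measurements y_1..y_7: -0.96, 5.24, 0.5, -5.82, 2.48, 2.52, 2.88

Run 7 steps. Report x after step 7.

step 1: x_pred=0.2790  r=-1.2390  x^+=-0.2637  v^+=-1.2727  a^+=-1.5782
step 2: x_pred=-1.5651  r=6.8051  x^+=1.4155  v^+=2.3895  a^+=2.2017
step 3: x_pred=3.6670  r=-3.1670  x^+=2.2799  v^+=1.7269  a^+=0.4425
step 4: x_pred=3.6175  r=-9.4375  x^+=-0.5161  v^+=-4.5918  a^+=-4.7995
step 5: x_pred=-4.9860  r=7.4660  x^+=-1.7159  v^+=-2.7522  a^+=-0.6525
step 6: x_pred=-3.8344  r=6.3544  x^+=-1.0512  v^+=1.2505  a^+=2.8770
step 7: x_pred=0.5618  r=2.3182  x^+=1.5772  v^+=4.9224  a^+=4.1646

x_post = 1.5772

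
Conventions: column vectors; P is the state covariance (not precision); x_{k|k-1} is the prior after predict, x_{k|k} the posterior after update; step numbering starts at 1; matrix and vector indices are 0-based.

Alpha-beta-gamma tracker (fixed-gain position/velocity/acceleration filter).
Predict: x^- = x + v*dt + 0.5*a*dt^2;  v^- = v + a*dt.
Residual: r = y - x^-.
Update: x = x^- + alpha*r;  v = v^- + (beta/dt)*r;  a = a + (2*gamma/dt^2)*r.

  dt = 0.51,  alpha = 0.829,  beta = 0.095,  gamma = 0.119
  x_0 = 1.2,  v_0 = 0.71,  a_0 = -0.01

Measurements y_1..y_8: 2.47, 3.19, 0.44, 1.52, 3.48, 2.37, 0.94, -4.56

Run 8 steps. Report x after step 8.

step 1: x_pred=1.5608  r=0.9092  x^+=2.3145  v^+=0.8743  a^+=0.8219
step 2: x_pred=2.8673  r=0.3227  x^+=3.1348  v^+=1.3536  a^+=1.1172
step 3: x_pred=3.9704  r=-3.5304  x^+=1.0437  v^+=1.2657  a^+=-2.1132
step 4: x_pred=1.4144  r=0.1056  x^+=1.5019  v^+=0.2077  a^+=-2.0166
step 5: x_pred=1.3456  r=2.1344  x^+=3.1150  v^+=-0.4232  a^+=-0.0635
step 6: x_pred=2.8909  r=-0.5209  x^+=2.4591  v^+=-0.5527  a^+=-0.5402
step 7: x_pred=2.1070  r=-1.1670  x^+=1.1396  v^+=-1.0455  a^+=-1.6080
step 8: x_pred=0.3972  r=-4.9572  x^+=-3.7123  v^+=-2.7890  a^+=-6.1440

x_post = -3.7123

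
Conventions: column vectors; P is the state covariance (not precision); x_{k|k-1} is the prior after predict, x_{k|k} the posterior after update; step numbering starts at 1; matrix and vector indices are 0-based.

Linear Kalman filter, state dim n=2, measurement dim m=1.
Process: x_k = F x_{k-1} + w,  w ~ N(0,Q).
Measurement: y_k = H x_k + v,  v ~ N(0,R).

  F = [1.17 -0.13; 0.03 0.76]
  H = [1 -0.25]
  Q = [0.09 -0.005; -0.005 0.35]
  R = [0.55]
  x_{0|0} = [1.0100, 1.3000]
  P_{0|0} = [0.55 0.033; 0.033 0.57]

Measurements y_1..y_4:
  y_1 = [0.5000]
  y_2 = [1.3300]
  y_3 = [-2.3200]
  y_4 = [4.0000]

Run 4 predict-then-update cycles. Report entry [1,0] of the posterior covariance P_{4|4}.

P_post[1,0] = 0.0923

step 1: x^-=[1.0127, 1.0183]  P^-=[0.8425 -0.0128; -0.0128 0.6812]  S=[1.4415]  K=[0.5867; -0.1270]  nu=[-0.2581]  x^+=[0.8613, 1.0511]  P^+=[0.3463 0.0946; 0.0946 0.6580]
step 2: x^-=[0.8710, 0.8247]  P^-=[0.5464 0.0259; 0.0259 0.7347]  S=[1.1294]  K=[0.4781; -0.1397]  nu=[0.6651]  x^+=[1.1890, 0.7318]  P^+=[0.2883 0.1013; 0.1013 0.7126]
step 3: x^-=[1.2960, 0.5918]  P^-=[0.4659 0.0244; 0.0244 0.7665]  S=[1.0515]  K=[0.4372; -0.1590]  nu=[-3.4681]  x^+=[-0.2202, 1.1432]  P^+=[0.2648 0.0975; 0.0975 0.7399]
step 4: x^-=[-0.4063, 0.8623]  P^-=[0.4354 0.0175; 0.0175 0.7821]  S=[1.0255]  K=[0.4203; -0.1736]  nu=[4.6219]  x^+=[1.5362, 0.0601]  P^+=[0.2542 0.0923; 0.0923 0.7512]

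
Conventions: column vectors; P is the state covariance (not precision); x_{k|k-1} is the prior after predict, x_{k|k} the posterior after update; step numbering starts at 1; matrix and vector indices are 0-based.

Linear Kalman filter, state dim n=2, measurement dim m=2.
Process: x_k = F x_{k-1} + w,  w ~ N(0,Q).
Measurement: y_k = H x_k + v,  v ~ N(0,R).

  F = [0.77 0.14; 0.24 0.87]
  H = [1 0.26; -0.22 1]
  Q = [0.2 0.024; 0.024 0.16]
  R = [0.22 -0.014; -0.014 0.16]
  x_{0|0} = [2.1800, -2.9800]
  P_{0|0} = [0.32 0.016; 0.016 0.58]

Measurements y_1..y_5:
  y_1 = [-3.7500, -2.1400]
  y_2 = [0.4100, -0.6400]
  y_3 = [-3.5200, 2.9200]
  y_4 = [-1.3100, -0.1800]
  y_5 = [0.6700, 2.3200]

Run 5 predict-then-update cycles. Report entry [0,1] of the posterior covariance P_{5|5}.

P_post[0,1] = 0.0088

step 1: x^-=[1.2614, -2.0694]  P^-=[0.4045 0.1650; 0.1650 0.6241]  S=[0.7526 0.2149; 0.2149 0.7311]  K=[0.6166 -0.0772; 0.2242 0.7381]  nu=[-4.4734, 0.2069]  x^+=[-1.5130, -2.9195]  P^+=[0.1345 0.0086; 0.0086 0.1169]
step 2: x^-=[-1.5737, -2.9031]  P^-=[0.2839 0.0691; 0.0691 0.2598]  S=[0.5574 0.0563; 0.0563 0.4031]  K=[0.5476 -0.0599; 0.1866 0.5807]  nu=[2.7385, 1.9169]  x^+=[-0.1889, -1.2790]  P^+=[0.1190 0.0089; 0.0089 0.0923]
step 3: x^-=[-0.3245, -1.1581]  P^-=[0.2743 0.0635; 0.0635 0.2404]  S=[0.5436 0.0480; 0.0480 0.3857]  K=[0.5402 -0.0591; 0.1820 0.5644]  nu=[-2.8944, 4.0067]  x^+=[-2.1247, 0.5765]  P^+=[0.1174 0.0088; 0.0088 0.0897]
step 4: x^-=[-1.5553, -0.0084]  P^-=[0.2733 0.0628; 0.0628 0.2383]  S=[0.5420 0.0471; 0.0471 0.3839]  K=[0.5394 -0.0591; 0.1814 0.5626]  nu=[0.2475, -0.5138]  x^+=[-1.3915, -0.2525]  P^+=[0.1172 0.0088; 0.0088 0.0894]
step 5: x^-=[-1.1068, -0.5536]  P^-=[0.2731 0.0627; 0.0627 0.2381]  S=[0.5419 0.0469; 0.0469 0.3837]  K=[0.5393 -0.0591; 0.1813 0.5623]  nu=[1.9207, 2.6302]  x^+=[-0.2264, 1.2736]  P^+=[0.1172 0.0088; 0.0088 0.0894]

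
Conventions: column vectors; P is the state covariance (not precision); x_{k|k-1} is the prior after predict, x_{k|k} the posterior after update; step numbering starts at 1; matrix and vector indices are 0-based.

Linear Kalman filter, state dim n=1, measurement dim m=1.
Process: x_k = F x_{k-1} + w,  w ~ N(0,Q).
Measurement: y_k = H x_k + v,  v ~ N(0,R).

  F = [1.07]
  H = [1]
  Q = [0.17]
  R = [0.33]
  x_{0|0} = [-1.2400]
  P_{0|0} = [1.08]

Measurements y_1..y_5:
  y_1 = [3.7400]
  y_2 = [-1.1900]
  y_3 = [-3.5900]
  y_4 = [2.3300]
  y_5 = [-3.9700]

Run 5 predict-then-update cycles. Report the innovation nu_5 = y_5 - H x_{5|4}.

step 1: x^-=[-1.3268]  P^-=[1.4065]  S=[1.7365]  K=[0.8100]  nu=[5.0668]  x^+=[2.7771]  P^+=[0.2673]
step 2: x^-=[2.9715]  P^-=[0.4760]  S=[0.8060]  K=[0.5906]  nu=[-4.1615]  x^+=[0.5138]  P^+=[0.1949]
step 3: x^-=[0.5498]  P^-=[0.3931]  S=[0.7231]  K=[0.5437]  nu=[-4.1398]  x^+=[-1.7008]  P^+=[0.1794]
step 4: x^-=[-1.8199]  P^-=[0.3754]  S=[0.7054]  K=[0.5322]  nu=[4.1499]  x^+=[0.3886]  P^+=[0.1756]
step 5: x^-=[0.4158]  P^-=[0.3711]  S=[0.7011]  K=[0.5293]  nu=[-4.3858]  x^+=[-1.9056]  P^+=[0.1747]

innov = [-4.3858]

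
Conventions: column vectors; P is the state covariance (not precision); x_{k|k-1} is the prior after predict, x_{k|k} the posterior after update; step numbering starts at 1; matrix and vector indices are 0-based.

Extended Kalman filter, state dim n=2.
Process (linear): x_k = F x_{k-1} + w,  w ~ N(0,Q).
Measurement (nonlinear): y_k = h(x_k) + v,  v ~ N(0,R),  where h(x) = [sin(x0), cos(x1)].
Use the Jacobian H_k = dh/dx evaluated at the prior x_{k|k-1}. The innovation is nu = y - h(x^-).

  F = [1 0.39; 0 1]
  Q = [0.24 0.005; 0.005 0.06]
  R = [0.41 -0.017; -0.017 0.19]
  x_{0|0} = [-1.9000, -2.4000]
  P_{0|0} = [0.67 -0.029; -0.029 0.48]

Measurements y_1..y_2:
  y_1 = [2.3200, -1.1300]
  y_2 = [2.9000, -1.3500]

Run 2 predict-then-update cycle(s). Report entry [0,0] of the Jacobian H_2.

H_jac[0,0] = 0.8946

step 1: x^-=[-2.8360, -2.4000]  P^-=[0.9604 0.1632; 0.1632 0.5400]  H_jac=[-0.9537 0.0000; 0.0000 0.6755]  S=[1.2835 -0.1221; -0.1221 0.4364]  K=[-0.7084 0.0543; -0.0429 0.8239]  nu=[2.6209, -0.3926]  x^+=[-4.7141, -2.8358]  P^+=[0.3055 0.0331; 0.0331 0.2328]
step 2: x^-=[-5.8200, -2.8358]  P^-=[0.6068 0.1289; 0.1289 0.2928]  H_jac=[0.8946 0.0000; 0.0000 0.3010]  S=[0.8957 0.0177; 0.0177 0.2165]  K=[0.6035 0.1298; 0.1209 0.3972]  nu=[2.4532, -0.3964]  x^+=[-4.3909, -2.6966]  P^+=[0.2741 0.0479; 0.0479 0.2439]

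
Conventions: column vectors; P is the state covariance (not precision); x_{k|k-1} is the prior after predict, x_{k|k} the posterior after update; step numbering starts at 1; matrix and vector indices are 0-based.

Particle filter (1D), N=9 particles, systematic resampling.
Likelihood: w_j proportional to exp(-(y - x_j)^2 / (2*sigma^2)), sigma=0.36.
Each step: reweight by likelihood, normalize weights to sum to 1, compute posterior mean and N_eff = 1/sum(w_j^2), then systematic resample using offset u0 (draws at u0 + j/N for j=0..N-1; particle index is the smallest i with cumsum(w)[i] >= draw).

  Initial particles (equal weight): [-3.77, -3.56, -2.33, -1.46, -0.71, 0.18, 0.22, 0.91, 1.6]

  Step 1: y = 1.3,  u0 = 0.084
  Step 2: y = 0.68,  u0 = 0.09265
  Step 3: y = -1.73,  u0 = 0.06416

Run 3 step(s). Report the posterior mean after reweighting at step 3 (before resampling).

post_mean = 0.9100

step 1: w=[0.0000, 0.0000, 0.0000, 0.0000, 0.0000, 0.0062, 0.0087, 0.4339, 0.5513]  mean=1.2799  Neff=2.0314  idx=[7, 7, 7, 7, 8, 8, 8, 8, 8]
step 2: w=[0.2362, 0.2362, 0.2362, 0.2362, 0.0111, 0.0111, 0.0111, 0.0111, 0.0111]  mean=0.9482  Neff=4.4697  idx=[0, 0, 1, 1, 2, 2, 3, 3, 7]
step 3: w=[0.1250, 0.1250, 0.1250, 0.1250, 0.1250, 0.1250, 0.1250, 0.1250, 0.0000]  mean=0.9100  Neff=8.0000  idx=[0, 1, 2, 3, 4, 4, 5, 6, 7]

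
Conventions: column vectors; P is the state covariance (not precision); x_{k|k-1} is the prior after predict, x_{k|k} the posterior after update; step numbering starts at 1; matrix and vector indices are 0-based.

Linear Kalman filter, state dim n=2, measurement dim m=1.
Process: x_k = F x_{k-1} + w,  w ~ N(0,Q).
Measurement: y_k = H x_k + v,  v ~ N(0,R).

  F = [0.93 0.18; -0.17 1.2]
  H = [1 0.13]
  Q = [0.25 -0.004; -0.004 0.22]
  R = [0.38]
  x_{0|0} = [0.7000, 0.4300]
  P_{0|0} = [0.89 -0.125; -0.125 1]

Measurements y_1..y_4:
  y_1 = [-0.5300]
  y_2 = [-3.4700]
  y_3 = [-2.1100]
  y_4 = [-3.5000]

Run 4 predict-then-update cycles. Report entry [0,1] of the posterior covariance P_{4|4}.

P_post[0,1] = -0.0599

step 1: x^-=[0.7284, 0.3970]  P^-=[1.0103 -0.0644; -0.0644 1.7367]  S=[1.4029]  K=[0.7142; 0.1150]  nu=[-1.3100]  x^+=[-0.2072, 0.2463]  P^+=[0.2947 -0.1796; -0.1796 1.7182]
step 2: x^-=[-0.1483, 0.3308]  P^-=[0.5004 0.1255; 0.1255 2.7760]  S=[0.9600]  K=[0.5383; 0.5067]  nu=[-3.3647]  x^+=[-1.9595, -1.3740]  P^+=[0.2223 -0.1363; -0.1363 2.5295]
step 3: x^-=[-2.0697, -1.3157]  P^-=[0.4786 0.3593; 0.3593 3.9245]  S=[1.0183]  K=[0.5158; 0.8538]  nu=[0.1307]  x^+=[-2.0023, -1.2041]  P^+=[0.2076 -0.0892; -0.0892 3.1821]
step 4: x^-=[-2.0788, -1.1045]  P^-=[0.5028 0.5537; 0.5537 4.8446]  S=[1.1086]  K=[0.5185; 1.0675]  nu=[-1.2776]  x^+=[-2.7412, -2.4684]  P^+=[0.2048 -0.0599; -0.0599 3.5812]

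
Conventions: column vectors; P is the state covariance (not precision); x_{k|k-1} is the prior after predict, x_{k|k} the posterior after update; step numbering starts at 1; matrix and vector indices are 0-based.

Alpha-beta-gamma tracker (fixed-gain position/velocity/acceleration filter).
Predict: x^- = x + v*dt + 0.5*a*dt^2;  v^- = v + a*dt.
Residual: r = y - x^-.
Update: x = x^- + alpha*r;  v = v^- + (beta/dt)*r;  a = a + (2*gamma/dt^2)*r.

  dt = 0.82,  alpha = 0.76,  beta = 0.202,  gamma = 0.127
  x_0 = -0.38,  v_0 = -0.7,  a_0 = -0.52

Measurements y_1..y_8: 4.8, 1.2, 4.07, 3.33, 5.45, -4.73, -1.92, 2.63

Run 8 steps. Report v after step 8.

step 1: x_pred=-1.1288  r=5.9288  x^+=3.3771  v^+=0.3341  a^+=1.7196
step 2: x_pred=4.2292  r=-3.0292  x^+=1.9270  v^+=0.9980  a^+=0.5753
step 3: x_pred=2.9388  r=1.1312  x^+=3.7985  v^+=1.7484  a^+=1.0027
step 4: x_pred=5.5693  r=-2.2393  x^+=3.8674  v^+=2.0190  a^+=0.1568
step 5: x_pred=5.5757  r=-0.1257  x^+=5.4802  v^+=2.1165  a^+=0.1093
step 6: x_pred=7.2525  r=-11.9825  x^+=-1.8542  v^+=-0.7456  a^+=-4.4171
step 7: x_pred=-3.9507  r=2.0307  x^+=-2.4074  v^+=-3.8674  a^+=-3.6500
step 8: x_pred=-6.8058  r=9.4358  x^+=0.3654  v^+=-4.5360  a^+=-0.0857

v_post = -4.5360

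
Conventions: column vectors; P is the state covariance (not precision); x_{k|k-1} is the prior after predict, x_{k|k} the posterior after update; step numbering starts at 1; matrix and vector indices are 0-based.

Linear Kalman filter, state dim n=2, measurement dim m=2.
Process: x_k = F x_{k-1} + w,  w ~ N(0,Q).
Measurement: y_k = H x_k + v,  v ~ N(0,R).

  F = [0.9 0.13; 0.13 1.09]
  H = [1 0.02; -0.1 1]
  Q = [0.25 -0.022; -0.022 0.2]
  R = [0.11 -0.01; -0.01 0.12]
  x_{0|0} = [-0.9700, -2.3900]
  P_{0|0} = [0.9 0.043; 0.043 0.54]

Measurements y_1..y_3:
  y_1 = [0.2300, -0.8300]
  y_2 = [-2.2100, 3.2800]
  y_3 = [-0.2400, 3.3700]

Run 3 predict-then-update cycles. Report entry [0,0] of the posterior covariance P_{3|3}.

P_post[0,0] = 0.0818

step 1: x^-=[-1.1837, -2.7312]  P^-=[0.9982 0.2027; 0.2027 0.8690]  S=[1.1166 0.1099; 0.1099 0.9584]  K=[0.8971 0.0045; 0.1112 0.8728]  nu=[1.4683, 1.7828]  x^+=[0.1416, -1.0119]  P^+=[0.0986 0.0014; 0.0014 0.1038]
step 2: x^-=[-0.0041, -1.0845]  P^-=[0.3320 0.0057; 0.0057 0.3254]  S=[0.4423 -0.0310; -0.0310 0.4475]  K=[0.7501 -0.0095; 0.0788 0.7312]  nu=[-2.1842, 4.3641]  x^+=[-1.6839, 1.9343]  P^+=[0.0826 -0.0004; -0.0004 0.0869]
step 3: x^-=[-1.2641, 1.8894]  P^-=[0.3183 -0.0004; -0.0004 0.3046]  S=[0.4284 -0.0361; -0.0361 0.4278]  K=[0.7419 -0.0127; 0.0739 0.7182]  nu=[0.9863, 1.3541]  x^+=[-0.5495, 2.9349]  P^+=[0.0818 -0.0008; -0.0008 0.0854]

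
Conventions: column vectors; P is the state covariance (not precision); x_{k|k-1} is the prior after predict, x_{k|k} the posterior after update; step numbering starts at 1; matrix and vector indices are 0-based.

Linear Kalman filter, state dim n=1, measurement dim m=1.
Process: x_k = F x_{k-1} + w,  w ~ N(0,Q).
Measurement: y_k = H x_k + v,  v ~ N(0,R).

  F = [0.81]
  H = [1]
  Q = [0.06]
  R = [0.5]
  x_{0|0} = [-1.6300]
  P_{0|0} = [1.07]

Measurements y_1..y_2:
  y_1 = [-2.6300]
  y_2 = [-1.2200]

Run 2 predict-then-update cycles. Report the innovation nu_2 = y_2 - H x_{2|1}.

step 1: x^-=[-1.3203]  P^-=[0.7620]  S=[1.2620]  K=[0.6038]  nu=[-1.3097]  x^+=[-2.1111]  P^+=[0.3019]
step 2: x^-=[-1.7100]  P^-=[0.2581]  S=[0.7581]  K=[0.3404]  nu=[0.4900]  x^+=[-1.5432]  P^+=[0.1702]

innov = [0.4900]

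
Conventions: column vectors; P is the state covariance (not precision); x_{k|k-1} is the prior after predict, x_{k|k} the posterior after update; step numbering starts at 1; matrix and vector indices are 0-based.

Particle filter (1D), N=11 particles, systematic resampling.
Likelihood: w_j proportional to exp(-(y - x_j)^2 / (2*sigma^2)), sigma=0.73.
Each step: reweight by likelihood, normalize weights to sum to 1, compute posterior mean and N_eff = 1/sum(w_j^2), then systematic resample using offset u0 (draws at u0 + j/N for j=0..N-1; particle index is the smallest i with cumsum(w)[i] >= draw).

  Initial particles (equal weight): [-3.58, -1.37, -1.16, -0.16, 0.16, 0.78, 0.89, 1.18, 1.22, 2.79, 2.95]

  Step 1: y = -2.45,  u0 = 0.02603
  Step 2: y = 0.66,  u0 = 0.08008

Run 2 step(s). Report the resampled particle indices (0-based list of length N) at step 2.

step 1: w=[0.3528, 0.3913, 0.2453, 0.0085, 0.0020, 0.0001, 0.0000, 0.0000, 0.0000, 0.0000, 0.0000]  mean=-2.0846  Neff=2.9600  idx=[0, 0, 0, 0, 1, 1, 1, 1, 2, 2, 2]
step 2: w=[0.0000, 0.0000, 0.0000, 0.0000, 0.0961, 0.0961, 0.0961, 0.0961, 0.2052, 0.2052, 0.2052]  mean=-1.2407  Neff=6.1252  idx=[4, 5, 6, 7, 8, 8, 9, 9, 10, 10, 10]

resampled_idx = [4, 5, 6, 7, 8, 8, 9, 9, 10, 10, 10]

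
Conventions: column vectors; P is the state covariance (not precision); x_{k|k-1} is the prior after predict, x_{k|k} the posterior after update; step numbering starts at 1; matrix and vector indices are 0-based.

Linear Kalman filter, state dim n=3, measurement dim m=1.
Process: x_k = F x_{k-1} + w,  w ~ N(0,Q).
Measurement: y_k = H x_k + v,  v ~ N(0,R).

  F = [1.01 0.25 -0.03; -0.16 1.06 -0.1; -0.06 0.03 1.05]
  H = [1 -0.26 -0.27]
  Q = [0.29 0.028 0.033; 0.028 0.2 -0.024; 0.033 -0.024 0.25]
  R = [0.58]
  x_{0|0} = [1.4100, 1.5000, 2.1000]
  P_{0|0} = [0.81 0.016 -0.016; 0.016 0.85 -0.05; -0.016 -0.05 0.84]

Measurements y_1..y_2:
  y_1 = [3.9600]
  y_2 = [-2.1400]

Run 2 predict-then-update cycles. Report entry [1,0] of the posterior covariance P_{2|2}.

P_post[1,0] = 0.3889

step 1: x^-=[1.7361, 1.1544, 2.1654]  P^-=[1.1800 0.1457 -0.0660; 0.1457 1.1889 -0.1314; -0.0660 -0.1314 1.1786]  S=[1.8677]  K=[0.6210; -0.0685; -0.1874]  nu=[3.1087]  x^+=[3.6667, 0.9415, 1.5827]  P^+=[0.4596 0.2252 0.1514; 0.2252 1.1801 -0.1554; 0.1514 -0.1554 1.1130]
step 2: x^-=[3.8913, 0.2531, 1.4701]  P^-=[0.9405 0.4961 0.1026; 0.4961 1.5103 -0.3113; 0.1026 -0.3113 1.4501]  S=[1.3712]  K=[0.5716; 0.1367; -0.1517]  nu=[-5.5686]  x^+=[0.7083, -0.5083, 2.3149]  P^+=[0.4925 0.3889 0.2215; 0.3889 1.4846 -0.2829; 0.2215 -0.2829 1.4185]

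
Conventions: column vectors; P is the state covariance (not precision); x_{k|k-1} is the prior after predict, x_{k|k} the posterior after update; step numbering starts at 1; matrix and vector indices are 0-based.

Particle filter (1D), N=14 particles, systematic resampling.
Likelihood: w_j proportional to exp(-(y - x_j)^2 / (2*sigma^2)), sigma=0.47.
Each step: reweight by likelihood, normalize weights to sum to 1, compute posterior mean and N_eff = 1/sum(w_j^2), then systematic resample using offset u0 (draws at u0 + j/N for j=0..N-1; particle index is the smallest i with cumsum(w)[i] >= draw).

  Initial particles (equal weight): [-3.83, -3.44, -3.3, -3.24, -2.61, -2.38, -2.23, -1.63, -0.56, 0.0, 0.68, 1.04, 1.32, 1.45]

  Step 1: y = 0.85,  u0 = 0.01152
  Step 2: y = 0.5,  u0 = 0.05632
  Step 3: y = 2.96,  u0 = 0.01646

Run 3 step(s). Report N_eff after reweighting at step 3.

N_eff = 2.1214

step 1: w=[0.0000, 0.0000, 0.0000, 0.0000, 0.0000, 0.0000, 0.0000, 0.0000, 0.0036, 0.0626, 0.3008, 0.2960, 0.1948, 0.1422]  mean=0.9737  Neff=4.1629  idx=[9, 10, 10, 10, 10, 11, 11, 11, 11, 11, 12, 12, 13, 13]
step 2: w=[0.0751, 0.1228, 0.1228, 0.1228, 0.1228, 0.0683, 0.0683, 0.0683, 0.0683, 0.0683, 0.0289, 0.0289, 0.0171, 0.0171]  mean=0.8153  Neff=10.9192  idx=[0, 1, 2, 2, 3, 3, 4, 4, 5, 6, 7, 9, 10, 13]
step 3: w=[0.0000, 0.0009, 0.0009, 0.0009, 0.0009, 0.0009, 0.0009, 0.0009, 0.0264, 0.0264, 0.0264, 0.0264, 0.2519, 0.6365]  mean=1.3693  Neff=2.1214  idx=[8, 11, 12, 12, 12, 13, 13, 13, 13, 13, 13, 13, 13, 13]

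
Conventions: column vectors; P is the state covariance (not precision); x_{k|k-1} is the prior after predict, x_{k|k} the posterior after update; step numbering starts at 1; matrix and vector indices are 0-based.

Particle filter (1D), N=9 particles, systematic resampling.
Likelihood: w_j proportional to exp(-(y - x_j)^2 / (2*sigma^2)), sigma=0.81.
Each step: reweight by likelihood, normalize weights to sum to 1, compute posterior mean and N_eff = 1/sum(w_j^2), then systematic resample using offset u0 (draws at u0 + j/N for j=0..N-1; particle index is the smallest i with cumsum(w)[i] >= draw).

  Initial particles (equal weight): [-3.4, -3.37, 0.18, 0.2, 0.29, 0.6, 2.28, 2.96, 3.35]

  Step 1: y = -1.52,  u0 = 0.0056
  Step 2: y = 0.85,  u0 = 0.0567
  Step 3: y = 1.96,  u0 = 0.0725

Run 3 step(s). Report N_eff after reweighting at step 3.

step 1: w=[0.1434, 0.1562, 0.2343, 0.2224, 0.1746, 0.0690, 0.0000, 0.0000, 0.0000]  mean=-0.8351  Neff=5.4172  idx=[0, 0, 1, 2, 2, 3, 3, 4, 4]
step 2: w=[0.0000, 0.0000, 0.0000, 0.1598, 0.1598, 0.1630, 0.1630, 0.1772, 0.1772]  mean=0.2255  Neff=5.9878  idx=[3, 4, 4, 5, 6, 6, 7, 8, 8]
step 3: w=[0.0983, 0.0983, 0.0983, 0.1038, 0.1038, 0.1038, 0.1313, 0.1313, 0.1313]  mean=0.2295  Neff=8.8507  idx=[0, 1, 2, 4, 5, 6, 7, 7, 8]

N_eff = 8.8507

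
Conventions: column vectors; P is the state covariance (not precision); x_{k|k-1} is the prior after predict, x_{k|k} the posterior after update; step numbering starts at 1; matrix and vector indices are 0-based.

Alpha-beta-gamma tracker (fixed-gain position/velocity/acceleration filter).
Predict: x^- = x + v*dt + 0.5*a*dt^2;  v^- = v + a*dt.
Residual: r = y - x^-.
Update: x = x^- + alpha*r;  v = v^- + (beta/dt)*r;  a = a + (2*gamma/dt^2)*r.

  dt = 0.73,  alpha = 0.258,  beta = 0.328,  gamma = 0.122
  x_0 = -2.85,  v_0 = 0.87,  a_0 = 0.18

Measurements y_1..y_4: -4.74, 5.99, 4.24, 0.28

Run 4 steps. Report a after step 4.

step 1: x_pred=-2.1669  r=-2.5731  x^+=-2.8308  v^+=-0.1547  a^+=-0.9981
step 2: x_pred=-3.2097  r=9.1997  x^+=-0.8362  v^+=3.2502  a^+=3.2141
step 3: x_pred=2.3929  r=1.8471  x^+=2.8694  v^+=6.4265  a^+=4.0599
step 4: x_pred=8.6425  r=-8.3625  x^+=6.4850  v^+=5.6328  a^+=0.2309

a_post = 0.2309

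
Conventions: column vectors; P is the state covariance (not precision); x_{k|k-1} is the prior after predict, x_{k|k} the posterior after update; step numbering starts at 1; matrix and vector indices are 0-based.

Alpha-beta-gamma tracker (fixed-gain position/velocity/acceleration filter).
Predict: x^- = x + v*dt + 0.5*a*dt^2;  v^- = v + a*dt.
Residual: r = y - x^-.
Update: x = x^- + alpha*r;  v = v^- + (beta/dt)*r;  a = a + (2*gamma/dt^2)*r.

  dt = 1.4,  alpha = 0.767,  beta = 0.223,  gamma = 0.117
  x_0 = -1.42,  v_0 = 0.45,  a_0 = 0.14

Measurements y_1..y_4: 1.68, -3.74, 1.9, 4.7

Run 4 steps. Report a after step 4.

step 1: x_pred=-0.6528  r=2.3328  x^+=1.1365  v^+=1.0176  a^+=0.4185
step 2: x_pred=2.9712  r=-6.7112  x^+=-2.1763  v^+=0.5345  a^+=-0.3827
step 3: x_pred=-1.8031  r=3.7031  x^+=1.0372  v^+=0.5885  a^+=0.0594
step 4: x_pred=1.9193  r=2.7807  x^+=4.0521  v^+=1.1146  a^+=0.3914

a_post = 0.3914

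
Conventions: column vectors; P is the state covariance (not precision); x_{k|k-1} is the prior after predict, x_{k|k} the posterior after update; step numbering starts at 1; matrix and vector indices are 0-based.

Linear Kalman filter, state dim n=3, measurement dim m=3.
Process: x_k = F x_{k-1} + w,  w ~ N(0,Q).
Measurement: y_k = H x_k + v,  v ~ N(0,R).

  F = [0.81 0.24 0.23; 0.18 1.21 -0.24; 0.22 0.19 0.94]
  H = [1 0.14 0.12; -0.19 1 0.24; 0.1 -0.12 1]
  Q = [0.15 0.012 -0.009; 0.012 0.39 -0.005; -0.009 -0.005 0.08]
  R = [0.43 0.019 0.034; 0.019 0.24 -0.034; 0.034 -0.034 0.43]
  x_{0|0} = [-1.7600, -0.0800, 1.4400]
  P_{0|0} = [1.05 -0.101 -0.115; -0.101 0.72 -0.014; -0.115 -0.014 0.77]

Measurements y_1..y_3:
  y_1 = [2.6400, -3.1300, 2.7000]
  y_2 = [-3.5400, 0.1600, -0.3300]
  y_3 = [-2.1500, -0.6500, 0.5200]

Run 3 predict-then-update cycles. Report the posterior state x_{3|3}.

x_post = [-1.3499, -1.2096, 0.1217]

step 1: x^-=[-1.1136, -0.7592, 0.9512]  P^-=[0.8374 0.2428 0.2594; 0.2428 1.4966 -0.0306; 0.2594 -0.0306 0.7762]  S=[1.4372 0.3798 0.4187; 0.3798 1.6809 -0.0862; 0.4187 -0.0862 1.2895]  K=[0.6323 -0.0542 0.0346; 0.1338 0.8215 -0.1327; 0.0396 0.0860 0.6178]  nu=[3.7457, -2.8107, 1.7691]  x^+=[1.4684, -2.8019, 1.9507]  P^+=[0.2638 0.0438 0.0171; 0.0438 0.2264 -0.0577; 0.0171 -0.0577 0.2554]
step 2: x^-=[0.9656, -3.5941, 1.6244]  P^-=[0.3667 0.1316 0.1110; 0.1316 0.7958 -0.0479; 0.1110 -0.0479 0.3168]  S=[0.8787 0.2147 0.1877; 0.2147 0.9842 -0.1092; 0.1877 -0.1092 0.7924]  K=[0.4399 0.0010 0.0624; 0.1086 0.7380 -0.0883; 0.0647 0.0386 0.4110]  nu=[-4.1974, 3.5477, -2.4822]  x^+=[-1.0321, -1.2121, 0.4696]  P^+=[0.1831 0.0346 0.0276; 0.0346 0.1982 -0.0391; 0.0276 -0.0391 0.1702]
step 3: x^-=[-1.0189, -1.7651, -0.0159]  P^-=[0.3100 0.1095 0.0885; 0.1095 0.7313 -0.0196; 0.0885 -0.0196 0.2467]  S=[0.8091 0.1923 0.1578; 0.1923 0.9376 -0.0887; 0.1578 -0.0887 0.7101]  K=[0.4036 -0.0005 0.0600; 0.0994 0.7260 -0.0672; 0.0626 0.0450 0.3549]  nu=[-0.8821, 0.9253, 0.4260]  x^+=[-1.3499, -1.2096, 0.1217]  P^+=[0.1681 0.0311 0.0265; 0.0311 0.1916 -0.0303; 0.0265 -0.0303 0.1469]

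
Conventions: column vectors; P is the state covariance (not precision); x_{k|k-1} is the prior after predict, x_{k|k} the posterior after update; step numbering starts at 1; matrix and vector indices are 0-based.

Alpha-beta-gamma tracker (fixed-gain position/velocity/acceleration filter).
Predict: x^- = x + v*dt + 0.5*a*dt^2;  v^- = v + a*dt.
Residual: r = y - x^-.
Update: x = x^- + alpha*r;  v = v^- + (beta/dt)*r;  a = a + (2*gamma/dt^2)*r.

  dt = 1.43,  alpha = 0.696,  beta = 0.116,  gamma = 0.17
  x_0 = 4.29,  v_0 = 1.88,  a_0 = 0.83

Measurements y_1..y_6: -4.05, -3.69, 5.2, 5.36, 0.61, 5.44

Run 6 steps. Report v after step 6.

step 1: x_pred=7.8270  r=-11.8770  x^+=-0.4394  v^+=2.1034  a^+=-1.1448
step 2: x_pred=1.3981  r=-5.0881  x^+=-2.1432  v^+=0.0537  a^+=-1.9907
step 3: x_pred=-4.1019  r=9.3019  x^+=2.3722  v^+=-2.0385  a^+=-0.4441
step 4: x_pred=-0.9970  r=6.3570  x^+=3.4275  v^+=-2.1580  a^+=0.6128
step 5: x_pred=0.9681  r=-0.3581  x^+=0.7189  v^+=-1.3107  a^+=0.5533
step 6: x_pred=-0.5898  r=6.0298  x^+=3.6070  v^+=-0.0304  a^+=1.5558

v_post = -0.0304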